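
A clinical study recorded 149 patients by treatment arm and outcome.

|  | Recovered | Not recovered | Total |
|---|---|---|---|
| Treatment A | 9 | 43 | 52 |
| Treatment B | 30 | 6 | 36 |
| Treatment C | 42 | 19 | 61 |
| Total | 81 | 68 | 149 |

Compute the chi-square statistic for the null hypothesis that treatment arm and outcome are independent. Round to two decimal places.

46.12

Grand total N = 149.
Expected counts (row total × column total / N):
  Treatment A, Recovered: 52×81/149 = 28.268
  Treatment A, Not recovered: 52×68/149 = 23.732
  Treatment B, Recovered: 36×81/149 = 19.570
  Treatment B, Not recovered: 36×68/149 = 16.430
  Treatment C, Recovered: 61×81/149 = 33.161
  Treatment C, Not recovered: 61×68/149 = 27.839
Contributions (O − E)²/E:
  (9 − 28.268)²/28.268 = 13.1334
  (43 − 23.732)²/23.732 = 15.6437
  (30 − 19.570)²/19.570 = 5.5588
  (6 − 16.430)²/16.430 = 6.6211
  (42 − 33.161)²/33.161 = 2.3560
  (19 − 27.839)²/27.839 = 2.8064
χ² = 13.1334 + 15.6437 + 5.5588 + 6.6211 + 2.3560 + 2.8064 = 46.12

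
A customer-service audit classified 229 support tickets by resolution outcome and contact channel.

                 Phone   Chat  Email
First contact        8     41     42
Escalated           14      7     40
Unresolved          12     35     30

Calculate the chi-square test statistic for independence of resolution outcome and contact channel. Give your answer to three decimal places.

24.213

Row totals: 91, 61, 77. Column totals: 34, 83, 112. Grand total N = 229.
Expected counts (row total × column total / N):
  First contact, Phone: 91×34/229 = 13.51092
  First contact, Chat: 91×83/229 = 32.98253
  First contact, Email: 91×112/229 = 44.50655
  Escalated, Phone: 61×34/229 = 9.05677
  Escalated, Chat: 61×83/229 = 22.10917
  Escalated, Email: 61×112/229 = 29.83406
  Unresolved, Phone: 77×34/229 = 11.43231
  Unresolved, Chat: 77×83/229 = 27.90830
  Unresolved, Email: 77×112/229 = 37.65939
Contributions (O − E)²/E:
  (8 − 13.51092)²/13.51092 = 2.2478
  (41 − 32.98253)²/32.98253 = 1.9489
  (42 − 44.50655)²/44.50655 = 0.1412
  (14 − 9.05677)²/9.05677 = 2.6980
  (7 − 22.10917)²/22.10917 = 10.3254
  (40 − 29.83406)²/29.83406 = 3.4640
  (12 − 11.43231)²/11.43231 = 0.0282
  (35 − 27.90830)²/27.90830 = 1.8021
  (30 − 37.65939)²/37.65939 = 1.5578
χ² = 2.2478 + 1.9489 + 0.1412 + 2.6980 + 10.3254 + 3.4640 + 0.0282 + 1.8021 + 1.5578 = 24.213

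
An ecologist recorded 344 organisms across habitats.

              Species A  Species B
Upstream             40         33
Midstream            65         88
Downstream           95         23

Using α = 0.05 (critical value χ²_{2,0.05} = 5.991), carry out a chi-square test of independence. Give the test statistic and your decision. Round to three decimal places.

40.005; reject H₀

Row totals: 73, 153, 118. Column totals: 200, 144. Grand total N = 344.
Expected counts (row total × column total / N):
  Upstream, Species A: 73×200/344 = 42.4419
  Upstream, Species B: 73×144/344 = 30.5581
  Midstream, Species A: 153×200/344 = 88.9535
  Midstream, Species B: 153×144/344 = 64.0465
  Downstream, Species A: 118×200/344 = 68.6047
  Downstream, Species B: 118×144/344 = 49.3953
Contributions (O − E)²/E:
  (40 − 42.4419)²/42.4419 = 0.1405
  (33 − 30.5581)²/30.5581 = 0.1951
  (65 − 88.9535)²/88.9535 = 6.4502
  (88 − 64.0465)²/64.0465 = 8.9586
  (95 − 68.6047)²/68.6047 = 10.1555
  (23 − 49.3953)²/49.3953 = 14.1048
χ² = 0.1405 + 0.1951 + 6.4502 + 8.9586 + 10.1555 + 14.1048 = 40.005
df = (3−1)(2−1) = 2. Since 40.005 > 5.991, reject the null hypothesis of independence at α = 0.05.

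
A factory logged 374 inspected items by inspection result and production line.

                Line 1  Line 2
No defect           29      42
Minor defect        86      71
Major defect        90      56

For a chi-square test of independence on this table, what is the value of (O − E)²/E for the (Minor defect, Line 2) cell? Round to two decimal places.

Row total (Minor defect) = 157; column total (Line 2) = 169; N = 374.
Expected count E = 157 × 169 / 374 = 70.944.
Contribution = (O − E)²/E = (71 − 70.944)² / 70.944 = 0.00.

0.00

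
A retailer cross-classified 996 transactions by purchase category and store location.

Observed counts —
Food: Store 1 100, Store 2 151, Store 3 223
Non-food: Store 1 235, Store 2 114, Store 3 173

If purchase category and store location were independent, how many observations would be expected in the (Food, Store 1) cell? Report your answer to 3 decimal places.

Row total (Food) = 474; column total (Store 1) = 335; grand total N = 996.
Expected count = (row total × column total) / N = 474 × 335 / 996 = 159.428.

159.428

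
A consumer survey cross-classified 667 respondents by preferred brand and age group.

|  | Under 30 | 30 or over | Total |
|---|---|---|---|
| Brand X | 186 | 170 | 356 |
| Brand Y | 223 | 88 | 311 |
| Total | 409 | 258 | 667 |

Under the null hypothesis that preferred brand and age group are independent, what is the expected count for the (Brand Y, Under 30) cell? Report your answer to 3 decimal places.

Row total (Brand Y) = 311; column total (Under 30) = 409; grand total N = 667.
Expected count = (row total × column total) / N = 311 × 409 / 667 = 190.703.

190.703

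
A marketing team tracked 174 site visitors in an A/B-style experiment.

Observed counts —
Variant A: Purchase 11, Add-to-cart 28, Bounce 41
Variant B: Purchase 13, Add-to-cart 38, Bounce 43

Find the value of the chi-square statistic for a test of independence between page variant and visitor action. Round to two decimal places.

Row totals: 80, 94. Column totals: 24, 66, 84. Grand total N = 174.
Expected counts (row total × column total / N):
  Variant A, Purchase: 80×24/174 = 11.034
  Variant A, Add-to-cart: 80×66/174 = 30.345
  Variant A, Bounce: 80×84/174 = 38.621
  Variant B, Purchase: 94×24/174 = 12.966
  Variant B, Add-to-cart: 94×66/174 = 35.655
  Variant B, Bounce: 94×84/174 = 45.379
Contributions (O − E)²/E:
  (11 − 11.034)²/11.034 = 0.0001
  (28 − 30.345)²/30.345 = 0.1812
  (41 − 38.621)²/38.621 = 0.1465
  (13 − 12.966)²/12.966 = 0.0001
  (38 − 35.655)²/35.655 = 0.1542
  (43 − 45.379)²/45.379 = 0.1247
χ² = 0.0001 + 0.1812 + 0.1465 + 0.0001 + 0.1542 + 0.1247 = 0.61

0.61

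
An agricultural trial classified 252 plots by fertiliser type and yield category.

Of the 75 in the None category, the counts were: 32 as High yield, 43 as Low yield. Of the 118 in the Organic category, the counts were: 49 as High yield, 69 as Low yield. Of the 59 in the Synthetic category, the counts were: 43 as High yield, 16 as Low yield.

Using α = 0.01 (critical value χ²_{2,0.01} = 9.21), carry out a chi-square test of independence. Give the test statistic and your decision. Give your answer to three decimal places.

Row totals: 75, 118, 59. Column totals: 124, 128. Grand total N = 252.
Expected counts (row total × column total / N):
  None, High yield: 75×124/252 = 36.9048
  None, Low yield: 75×128/252 = 38.0952
  Organic, High yield: 118×124/252 = 58.0635
  Organic, Low yield: 118×128/252 = 59.9365
  Synthetic, High yield: 59×124/252 = 29.0317
  Synthetic, Low yield: 59×128/252 = 29.9683
Contributions (O − E)²/E:
  (32 − 36.9048)²/36.9048 = 0.6519
  (43 − 38.0952)²/38.0952 = 0.6315
  (49 − 58.0635)²/58.0635 = 1.4148
  (69 − 59.9365)²/59.9365 = 1.3706
  (43 − 29.0317)²/29.0317 = 6.7207
  (16 − 29.9683)²/29.9683 = 6.5107
χ² = 0.6519 + 0.6315 + 1.4148 + 1.3706 + 6.7207 + 6.5107 = 17.300
df = (3−1)(2−1) = 2. Since 17.300 > 9.21, reject the null hypothesis of independence at α = 0.01.

17.300; reject H₀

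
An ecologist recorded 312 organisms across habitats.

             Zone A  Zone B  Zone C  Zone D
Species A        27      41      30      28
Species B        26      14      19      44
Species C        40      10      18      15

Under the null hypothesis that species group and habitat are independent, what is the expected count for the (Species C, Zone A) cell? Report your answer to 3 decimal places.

Row total (Species C) = 83; column total (Zone A) = 93; grand total N = 312.
Expected count = (row total × column total) / N = 83 × 93 / 312 = 24.740.

24.740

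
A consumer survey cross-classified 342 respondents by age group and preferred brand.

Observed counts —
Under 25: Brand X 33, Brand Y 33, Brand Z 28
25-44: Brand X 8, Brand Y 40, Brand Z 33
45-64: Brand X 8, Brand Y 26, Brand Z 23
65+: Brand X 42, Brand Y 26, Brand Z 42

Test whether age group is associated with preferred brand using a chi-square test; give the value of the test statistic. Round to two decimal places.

Row totals: 94, 81, 57, 110. Column totals: 91, 125, 126. Grand total N = 342.
Expected counts (row total × column total / N):
  Under 25, Brand X: 94×91/342 = 25.012
  Under 25, Brand Y: 94×125/342 = 34.357
  Under 25, Brand Z: 94×126/342 = 34.632
  25-44, Brand X: 81×91/342 = 21.553
  25-44, Brand Y: 81×125/342 = 29.605
  25-44, Brand Z: 81×126/342 = 29.842
  45-64, Brand X: 57×91/342 = 15.167
  45-64, Brand Y: 57×125/342 = 20.833
  45-64, Brand Z: 57×126/342 = 21.000
  65+, Brand X: 110×91/342 = 29.269
  65+, Brand Y: 110×125/342 = 40.205
  65+, Brand Z: 110×126/342 = 40.526
Contributions (O − E)²/E:
  (33 − 25.012)²/25.012 = 2.5511
  (33 − 34.357)²/34.357 = 0.0536
  (28 − 34.632)²/34.632 = 1.2700
  (8 − 21.553)²/21.553 = 8.5224
  (40 − 29.605)²/29.605 = 3.6499
  (33 − 29.842)²/29.842 = 0.3342
  (8 − 15.167)²/15.167 = 3.3867
  (26 − 20.833)²/20.833 = 1.2815
  (23 − 21.000)²/21.000 = 0.1905
  (42 − 29.269)²/29.269 = 5.5375
  (26 − 40.205)²/40.205 = 5.0188
  (42 − 40.526)²/40.526 = 0.0536
χ² = 2.5511 + 0.0536 + 1.2700 + 8.5224 + 3.6499 + 0.3342 + 3.3867 + 1.2815 + 0.1905 + 5.5375 + 5.0188 + 0.0536 = 31.85

31.85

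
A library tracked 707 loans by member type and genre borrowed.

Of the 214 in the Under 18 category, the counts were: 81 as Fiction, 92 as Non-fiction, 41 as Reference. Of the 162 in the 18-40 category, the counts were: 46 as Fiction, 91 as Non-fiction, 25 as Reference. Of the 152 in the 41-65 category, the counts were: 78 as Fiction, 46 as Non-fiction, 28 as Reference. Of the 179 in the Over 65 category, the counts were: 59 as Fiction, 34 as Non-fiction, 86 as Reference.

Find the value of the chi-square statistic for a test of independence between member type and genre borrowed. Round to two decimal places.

96.43

Row totals: 214, 162, 152, 179. Column totals: 264, 263, 180. Grand total N = 707.
Expected counts (row total × column total / N):
  Under 18, Fiction: 214×264/707 = 79.909
  Under 18, Non-fiction: 214×263/707 = 79.607
  Under 18, Reference: 214×180/707 = 54.484
  18-40, Fiction: 162×264/707 = 60.492
  18-40, Non-fiction: 162×263/707 = 60.263
  18-40, Reference: 162×180/707 = 41.245
  41-65, Fiction: 152×264/707 = 56.758
  41-65, Non-fiction: 152×263/707 = 56.543
  41-65, Reference: 152×180/707 = 38.699
  Over 65, Fiction: 179×264/707 = 66.840
  Over 65, Non-fiction: 179×263/707 = 66.587
  Over 65, Reference: 179×180/707 = 45.573
Contributions (O − E)²/E:
  (81 − 79.909)²/79.909 = 0.0149
  (92 − 79.607)²/79.607 = 1.9293
  (41 − 54.484)²/54.484 = 3.3371
  (46 − 60.492)²/60.492 = 3.4718
  (91 − 60.263)²/60.263 = 15.6773
  (25 − 41.245)²/41.245 = 6.3984
  (78 − 56.758)²/56.758 = 7.9499
  (46 − 56.543)²/56.543 = 1.9658
  (28 − 38.699)²/38.699 = 2.9579
  (59 − 66.840)²/66.840 = 0.9196
  (34 − 66.587)²/66.587 = 15.9477
  (86 − 45.573)²/45.573 = 35.8621
χ² = 0.0149 + 1.9293 + 3.3371 + 3.4718 + 15.6773 + 6.3984 + 7.9499 + 1.9658 + 2.9579 + 0.9196 + 15.9477 + 35.8621 = 96.43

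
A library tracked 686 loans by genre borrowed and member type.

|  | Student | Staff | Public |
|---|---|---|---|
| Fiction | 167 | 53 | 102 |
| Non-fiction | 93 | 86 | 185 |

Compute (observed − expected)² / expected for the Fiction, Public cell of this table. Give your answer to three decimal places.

7.944

Row total (Fiction) = 322; column total (Public) = 287; N = 686.
Expected count E = 322 × 287 / 686 = 134.7143.
Contribution = (O − E)²/E = (102 − 134.7143)² / 134.7143 = 7.944.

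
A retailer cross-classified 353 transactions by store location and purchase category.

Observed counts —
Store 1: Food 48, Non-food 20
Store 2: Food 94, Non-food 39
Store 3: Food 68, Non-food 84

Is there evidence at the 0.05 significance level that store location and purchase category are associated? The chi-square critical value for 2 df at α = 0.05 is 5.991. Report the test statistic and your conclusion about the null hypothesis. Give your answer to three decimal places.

24.110; reject H₀

Row totals: 68, 133, 152. Column totals: 210, 143. Grand total N = 353.
Expected counts (row total × column total / N):
  Store 1, Food: 68×210/353 = 40.45326
  Store 1, Non-food: 68×143/353 = 27.54674
  Store 2, Food: 133×210/353 = 79.12181
  Store 2, Non-food: 133×143/353 = 53.87819
  Store 3, Food: 152×210/353 = 90.42493
  Store 3, Non-food: 152×143/353 = 61.57507
Contributions (O − E)²/E:
  (48 − 40.45326)²/40.45326 = 1.4079
  (20 − 27.54674)²/27.54674 = 2.0675
  (94 − 79.12181)²/79.12181 = 2.7977
  (39 − 53.87819)²/53.87819 = 4.1085
  (68 − 90.42493)²/90.42493 = 5.5613
  (84 − 61.57507)²/61.57507 = 8.1669
χ² = 1.4079 + 2.0675 + 2.7977 + 4.1085 + 5.5613 + 8.1669 = 24.110
df = (3−1)(2−1) = 2. Since 24.110 > 5.991, reject the null hypothesis of independence at α = 0.05.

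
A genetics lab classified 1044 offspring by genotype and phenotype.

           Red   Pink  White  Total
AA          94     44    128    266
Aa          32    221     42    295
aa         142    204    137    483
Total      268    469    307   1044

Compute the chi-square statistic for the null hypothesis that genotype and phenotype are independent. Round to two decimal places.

200.04

Grand total N = 1044.
Expected counts (row total × column total / N):
  AA, Red: 266×268/1044 = 68.2835
  AA, Pink: 266×469/1044 = 119.4962
  AA, White: 266×307/1044 = 78.2203
  Aa, Red: 295×268/1044 = 75.7280
  Aa, Pink: 295×469/1044 = 132.5239
  Aa, White: 295×307/1044 = 86.7481
  aa, Red: 483×268/1044 = 123.9885
  aa, Pink: 483×469/1044 = 216.9799
  aa, White: 483×307/1044 = 142.0316
Contributions (O − E)²/E:
  (94 − 68.2835)²/68.2835 = 9.6852
  (44 − 119.4962)²/119.4962 = 47.6976
  (128 − 78.2203)²/78.2203 = 31.6800
  (32 − 75.7280)²/75.7280 = 25.2501
  (221 − 132.5239)²/132.5239 = 59.0687
  (42 − 86.7481)²/86.7481 = 23.0828
  (142 − 123.9885)²/123.9885 = 2.6165
  (204 − 216.9799)²/216.9799 = 0.7765
  (137 − 142.0316)²/142.0316 = 0.1782
χ² = 9.6852 + 47.6976 + 31.6800 + 25.2501 + 59.0687 + 23.0828 + 2.6165 + 0.7765 + 0.1782 = 200.04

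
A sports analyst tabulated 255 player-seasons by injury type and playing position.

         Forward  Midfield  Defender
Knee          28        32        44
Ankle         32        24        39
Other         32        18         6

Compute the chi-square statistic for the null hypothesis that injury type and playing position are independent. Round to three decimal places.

Row totals: 104, 95, 56. Column totals: 92, 74, 89. Grand total N = 255.
Expected counts (row total × column total / N):
  Knee, Forward: 104×92/255 = 37.5216
  Knee, Midfield: 104×74/255 = 30.1804
  Knee, Defender: 104×89/255 = 36.2980
  Ankle, Forward: 95×92/255 = 34.2745
  Ankle, Midfield: 95×74/255 = 27.5686
  Ankle, Defender: 95×89/255 = 33.1569
  Other, Forward: 56×92/255 = 20.2039
  Other, Midfield: 56×74/255 = 16.2510
  Other, Defender: 56×89/255 = 19.5451
Contributions (O − E)²/E:
  (28 − 37.5216)²/37.5216 = 2.4162
  (32 − 30.1804)²/30.1804 = 0.1097
  (44 − 36.2980)²/36.2980 = 1.6343
  (32 − 34.2745)²/34.2745 = 0.1509
  (24 − 27.5686)²/27.5686 = 0.4619
  (39 − 33.1569)²/33.1569 = 1.0297
  (32 − 20.2039)²/20.2039 = 6.8872
  (18 − 16.2510)²/16.2510 = 0.1882
  (6 − 19.5451)²/19.5451 = 9.3870
χ² = 2.4162 + 0.1097 + 1.6343 + 0.1509 + 0.4619 + 1.0297 + 6.8872 + 0.1882 + 9.3870 = 22.265

22.265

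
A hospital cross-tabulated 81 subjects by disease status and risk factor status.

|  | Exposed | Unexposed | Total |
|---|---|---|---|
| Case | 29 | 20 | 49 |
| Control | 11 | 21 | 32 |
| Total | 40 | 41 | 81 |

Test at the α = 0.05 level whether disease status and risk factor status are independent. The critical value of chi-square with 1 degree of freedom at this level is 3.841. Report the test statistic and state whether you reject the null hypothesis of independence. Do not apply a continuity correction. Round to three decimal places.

Grand total N = 81.
Expected counts (row total × column total / N):
  Case, Exposed: 49×40/81 = 24.19753
  Case, Unexposed: 49×41/81 = 24.80247
  Control, Exposed: 32×40/81 = 15.80247
  Control, Unexposed: 32×41/81 = 16.19753
Contributions (O − E)²/E:
  (29 − 24.19753)²/24.19753 = 0.9531
  (20 − 24.80247)²/24.80247 = 0.9299
  (11 − 15.80247)²/15.80247 = 1.4595
  (21 − 16.19753)²/16.19753 = 1.4239
χ² = 0.9531 + 0.9299 + 1.4595 + 1.4239 = 4.766
df = (2−1)(2−1) = 1. Since 4.766 > 3.841, reject the null hypothesis of independence at α = 0.05.

4.766; reject H₀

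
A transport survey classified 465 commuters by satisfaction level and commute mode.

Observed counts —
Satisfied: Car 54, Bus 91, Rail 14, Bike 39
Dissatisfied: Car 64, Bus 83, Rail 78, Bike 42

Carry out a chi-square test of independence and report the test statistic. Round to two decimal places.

Row totals: 198, 267. Column totals: 118, 174, 92, 81. Grand total N = 465.
Expected counts (row total × column total / N):
  Satisfied, Car: 198×118/465 = 50.245
  Satisfied, Bus: 198×174/465 = 74.090
  Satisfied, Rail: 198×92/465 = 39.174
  Satisfied, Bike: 198×81/465 = 34.490
  Dissatisfied, Car: 267×118/465 = 67.755
  Dissatisfied, Bus: 267×174/465 = 99.910
  Dissatisfied, Rail: 267×92/465 = 52.826
  Dissatisfied, Bike: 267×81/465 = 46.510
Contributions (O − E)²/E:
  (54 − 50.245)²/50.245 = 0.2806
  (91 − 74.090)²/74.090 = 3.8595
  (14 − 39.174)²/39.174 = 16.1773
  (39 − 34.490)²/34.490 = 0.5897
  (64 − 67.755)²/67.755 = 0.2081
  (83 − 99.910)²/99.910 = 2.8621
  (78 − 52.826)²/52.826 = 11.9966
  (42 − 46.510)²/46.510 = 0.4373
χ² = 0.2806 + 3.8595 + 16.1773 + 0.5897 + 0.2081 + 2.8621 + 11.9966 + 0.4373 = 36.41

36.41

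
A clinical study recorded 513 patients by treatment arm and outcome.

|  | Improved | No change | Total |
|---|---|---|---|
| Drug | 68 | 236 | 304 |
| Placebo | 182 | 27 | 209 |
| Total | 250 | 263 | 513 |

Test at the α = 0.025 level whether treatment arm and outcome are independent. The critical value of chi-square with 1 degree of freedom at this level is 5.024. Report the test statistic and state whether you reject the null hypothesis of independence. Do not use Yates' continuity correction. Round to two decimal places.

Grand total N = 513.
Expected counts (row total × column total / N):
  Drug, Improved: 304×250/513 = 148.148
  Drug, No change: 304×263/513 = 155.852
  Placebo, Improved: 209×250/513 = 101.852
  Placebo, No change: 209×263/513 = 107.148
Contributions (O − E)²/E:
  (68 − 148.148)²/148.148 = 43.3600
  (236 − 155.852)²/155.852 = 41.2167
  (182 − 101.852)²/101.852 = 63.0690
  (27 − 107.148)²/107.148 = 59.9517
χ² = 43.3600 + 41.2167 + 63.0690 + 59.9517 = 207.60
df = (2−1)(2−1) = 1. Since 207.60 > 5.024, reject the null hypothesis of independence at α = 0.025.

207.60; reject H₀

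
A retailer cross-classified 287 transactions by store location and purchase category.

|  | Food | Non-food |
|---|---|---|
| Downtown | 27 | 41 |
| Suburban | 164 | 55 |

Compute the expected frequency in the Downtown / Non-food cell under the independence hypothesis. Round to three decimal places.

Row total (Downtown) = 68; column total (Non-food) = 96; grand total N = 287.
Expected count = (row total × column total) / N = 68 × 96 / 287 = 22.746.

22.746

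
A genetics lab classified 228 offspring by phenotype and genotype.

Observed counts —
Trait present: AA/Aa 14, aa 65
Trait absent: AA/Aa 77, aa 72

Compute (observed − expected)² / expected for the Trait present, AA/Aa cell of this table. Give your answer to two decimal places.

Row total (Trait present) = 79; column total (AA/Aa) = 91; N = 228.
Expected count E = 79 × 91 / 228 = 31.531.
Contribution = (O − E)²/E = (14 − 31.531)² / 31.531 = 9.75.

9.75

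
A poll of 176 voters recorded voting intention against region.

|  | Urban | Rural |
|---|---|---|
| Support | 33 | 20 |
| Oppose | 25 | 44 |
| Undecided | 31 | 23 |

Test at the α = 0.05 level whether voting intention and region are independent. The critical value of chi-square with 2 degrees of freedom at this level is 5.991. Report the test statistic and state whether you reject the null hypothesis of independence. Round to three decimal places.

9.584; reject H₀

Row totals: 53, 69, 54. Column totals: 89, 87. Grand total N = 176.
Expected counts (row total × column total / N):
  Support, Urban: 53×89/176 = 26.8011
  Support, Rural: 53×87/176 = 26.1989
  Oppose, Urban: 69×89/176 = 34.8920
  Oppose, Rural: 69×87/176 = 34.1080
  Undecided, Urban: 54×89/176 = 27.3068
  Undecided, Rural: 54×87/176 = 26.6932
Contributions (O − E)²/E:
  (33 − 26.8011)²/26.8011 = 1.4338
  (20 − 26.1989)²/26.1989 = 1.4667
  (25 − 34.8920)²/34.8920 = 2.8044
  (44 − 34.1080)²/34.1080 = 2.8689
  (31 − 27.3068)²/27.3068 = 0.4995
  (23 − 26.6932)²/26.6932 = 0.5110
χ² = 1.4338 + 1.4667 + 2.8044 + 2.8689 + 0.4995 + 0.5110 = 9.584
df = (3−1)(2−1) = 2. Since 9.584 > 5.991, reject the null hypothesis of independence at α = 0.05.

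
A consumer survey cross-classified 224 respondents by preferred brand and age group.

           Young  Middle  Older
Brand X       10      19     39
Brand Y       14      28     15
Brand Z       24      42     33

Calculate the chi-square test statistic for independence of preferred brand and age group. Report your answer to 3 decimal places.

Row totals: 68, 57, 99. Column totals: 48, 89, 87. Grand total N = 224.
Expected counts (row total × column total / N):
  Brand X, Young: 68×48/224 = 14.5714
  Brand X, Middle: 68×89/224 = 27.0179
  Brand X, Older: 68×87/224 = 26.4107
  Brand Y, Young: 57×48/224 = 12.2143
  Brand Y, Middle: 57×89/224 = 22.6473
  Brand Y, Older: 57×87/224 = 22.1384
  Brand Z, Young: 99×48/224 = 21.2143
  Brand Z, Middle: 99×89/224 = 39.3348
  Brand Z, Older: 99×87/224 = 38.4509
Contributions (O − E)²/E:
  (10 − 14.5714)²/14.5714 = 1.4342
  (19 − 27.0179)²/27.0179 = 2.3794
  (39 − 26.4107)²/26.4107 = 6.0010
  (14 − 12.2143)²/12.2143 = 0.2611
  (28 − 22.6473)²/22.6473 = 1.2651
  (15 − 22.1384)²/22.1384 = 2.3017
  (24 − 21.2143)²/21.2143 = 0.3658
  (42 − 39.3348)²/39.3348 = 0.1806
  (33 − 38.4509)²/38.4509 = 0.7727
χ² = 1.4342 + 2.3794 + 6.0010 + 0.2611 + 1.2651 + 2.3017 + 0.3658 + 0.1806 + 0.7727 = 14.962

14.962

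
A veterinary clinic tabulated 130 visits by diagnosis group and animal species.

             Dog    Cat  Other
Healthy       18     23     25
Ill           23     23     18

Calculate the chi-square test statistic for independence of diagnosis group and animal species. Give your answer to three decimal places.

1.719

Row totals: 66, 64. Column totals: 41, 46, 43. Grand total N = 130.
Expected counts (row total × column total / N):
  Healthy, Dog: 66×41/130 = 20.8154
  Healthy, Cat: 66×46/130 = 23.3538
  Healthy, Other: 66×43/130 = 21.8308
  Ill, Dog: 64×41/130 = 20.1846
  Ill, Cat: 64×46/130 = 22.6462
  Ill, Other: 64×43/130 = 21.1692
Contributions (O − E)²/E:
  (18 − 20.8154)²/20.8154 = 0.3808
  (23 − 23.3538)²/23.3538 = 0.0054
  (25 − 21.8308)²/21.8308 = 0.4601
  (23 − 20.1846)²/20.1846 = 0.3927
  (23 − 22.6462)²/22.6462 = 0.0055
  (18 − 21.1692)²/21.1692 = 0.4745
χ² = 0.3808 + 0.0054 + 0.4601 + 0.3927 + 0.0055 + 0.4745 = 1.719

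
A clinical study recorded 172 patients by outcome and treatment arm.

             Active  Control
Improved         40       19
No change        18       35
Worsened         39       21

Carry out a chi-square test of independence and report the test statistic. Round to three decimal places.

15.771

Row totals: 59, 53, 60. Column totals: 97, 75. Grand total N = 172.
Expected counts (row total × column total / N):
  Improved, Active: 59×97/172 = 33.2733
  Improved, Control: 59×75/172 = 25.7267
  No change, Active: 53×97/172 = 29.8895
  No change, Control: 53×75/172 = 23.1105
  Worsened, Active: 60×97/172 = 33.8372
  Worsened, Control: 60×75/172 = 26.1628
Contributions (O − E)²/E:
  (40 − 33.2733)²/33.2733 = 1.3599
  (19 − 25.7267)²/25.7267 = 1.7588
  (18 − 29.8895)²/29.8895 = 4.7294
  (35 − 23.1105)²/23.1105 = 6.1167
  (39 − 33.8372)²/33.8372 = 0.7877
  (21 − 26.1628)²/26.1628 = 1.0188
χ² = 1.3599 + 1.7588 + 4.7294 + 6.1167 + 0.7877 + 1.0188 = 15.771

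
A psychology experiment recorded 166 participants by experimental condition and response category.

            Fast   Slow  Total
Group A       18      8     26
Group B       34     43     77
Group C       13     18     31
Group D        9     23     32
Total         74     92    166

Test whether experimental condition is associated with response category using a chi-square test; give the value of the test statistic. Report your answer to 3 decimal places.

Grand total N = 166.
Expected counts (row total × column total / N):
  Group A, Fast: 26×74/166 = 11.5904
  Group A, Slow: 26×92/166 = 14.4096
  Group B, Fast: 77×74/166 = 34.3253
  Group B, Slow: 77×92/166 = 42.6747
  Group C, Fast: 31×74/166 = 13.8193
  Group C, Slow: 31×92/166 = 17.1807
  Group D, Fast: 32×74/166 = 14.2651
  Group D, Slow: 32×92/166 = 17.7349
Contributions (O − E)²/E:
  (18 − 11.5904)²/11.5904 = 3.5446
  (8 − 14.4096)²/14.4096 = 2.8511
  (34 − 34.3253)²/34.3253 = 0.0031
  (43 − 42.6747)²/42.6747 = 0.0025
  (13 − 13.8193)²/13.8193 = 0.0486
  (18 − 17.1807)²/17.1807 = 0.0391
  (9 − 14.2651)²/14.2651 = 1.9433
  (23 − 17.7349)²/17.7349 = 1.5631
χ² = 3.5446 + 2.8511 + 0.0031 + 0.0025 + 0.0486 + 0.0391 + 1.9433 + 1.5631 = 9.995

9.995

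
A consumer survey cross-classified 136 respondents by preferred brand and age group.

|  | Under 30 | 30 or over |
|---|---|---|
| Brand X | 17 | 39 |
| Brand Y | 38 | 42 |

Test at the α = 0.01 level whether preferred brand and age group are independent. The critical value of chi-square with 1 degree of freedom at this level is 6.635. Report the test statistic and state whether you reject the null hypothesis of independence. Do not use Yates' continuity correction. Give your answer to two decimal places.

Row totals: 56, 80. Column totals: 55, 81. Grand total N = 136.
Expected counts (row total × column total / N):
  Brand X, Under 30: 56×55/136 = 22.647
  Brand X, 30 or over: 56×81/136 = 33.353
  Brand Y, Under 30: 80×55/136 = 32.353
  Brand Y, 30 or over: 80×81/136 = 47.647
Contributions (O − E)²/E:
  (17 − 22.647)²/22.647 = 1.4081
  (39 − 33.353)²/33.353 = 0.9561
  (38 − 32.353)²/32.353 = 0.9856
  (42 − 47.647)²/47.647 = 0.6693
χ² = 1.4081 + 0.9561 + 0.9856 + 0.6693 = 4.02
df = (2−1)(2−1) = 1. Since 4.02 < 6.635, fail to reject the null hypothesis of independence at α = 0.01.

4.02; fail to reject H₀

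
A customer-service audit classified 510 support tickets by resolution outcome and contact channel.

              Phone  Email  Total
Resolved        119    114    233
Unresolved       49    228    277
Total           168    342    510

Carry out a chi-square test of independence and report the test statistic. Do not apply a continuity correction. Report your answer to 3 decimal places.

63.846

Grand total N = 510.
Expected counts (row total × column total / N):
  Resolved, Phone: 233×168/510 = 76.7529
  Resolved, Email: 233×342/510 = 156.2471
  Unresolved, Phone: 277×168/510 = 91.2471
  Unresolved, Email: 277×342/510 = 185.7529
Contributions (O − E)²/E:
  (119 − 76.7529)²/76.7529 = 23.2541
  (114 − 156.2471)²/156.2471 = 11.4230
  (49 − 91.2471)²/91.2471 = 19.5603
  (228 − 185.7529)²/185.7529 = 9.6086
χ² = 23.2541 + 11.4230 + 19.5603 + 9.6086 = 63.846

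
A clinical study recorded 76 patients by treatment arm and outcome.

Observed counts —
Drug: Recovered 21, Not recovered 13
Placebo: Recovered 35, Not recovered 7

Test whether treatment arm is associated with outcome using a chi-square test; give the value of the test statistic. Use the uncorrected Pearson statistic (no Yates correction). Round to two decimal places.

4.51

Row totals: 34, 42. Column totals: 56, 20. Grand total N = 76.
Expected counts (row total × column total / N):
  Drug, Recovered: 34×56/76 = 25.053
  Drug, Not recovered: 34×20/76 = 8.947
  Placebo, Recovered: 42×56/76 = 30.947
  Placebo, Not recovered: 42×20/76 = 11.053
Contributions (O − E)²/E:
  (21 − 25.053)²/25.053 = 0.6557
  (13 − 8.947)²/8.947 = 1.8360
  (35 − 30.947)²/30.947 = 0.5308
  (7 − 11.053)²/11.053 = 1.4862
χ² = 0.6557 + 1.8360 + 0.5308 + 1.4862 = 4.51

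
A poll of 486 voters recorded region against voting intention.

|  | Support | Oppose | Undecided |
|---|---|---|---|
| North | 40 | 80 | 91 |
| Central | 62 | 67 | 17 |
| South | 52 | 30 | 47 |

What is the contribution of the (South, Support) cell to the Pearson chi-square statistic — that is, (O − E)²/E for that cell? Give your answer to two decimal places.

3.03

Row total (South) = 129; column total (Support) = 154; N = 486.
Expected count E = 129 × 154 / 486 = 40.877.
Contribution = (O − E)²/E = (52 − 40.877)² / 40.877 = 3.03.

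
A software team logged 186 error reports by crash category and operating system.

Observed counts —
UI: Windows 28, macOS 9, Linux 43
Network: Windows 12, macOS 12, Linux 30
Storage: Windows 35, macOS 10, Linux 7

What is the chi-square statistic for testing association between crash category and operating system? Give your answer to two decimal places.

Row totals: 80, 54, 52. Column totals: 75, 31, 80. Grand total N = 186.
Expected counts (row total × column total / N):
  UI, Windows: 80×75/186 = 32.2581
  UI, macOS: 80×31/186 = 13.3333
  UI, Linux: 80×80/186 = 34.4086
  Network, Windows: 54×75/186 = 21.7742
  Network, macOS: 54×31/186 = 9.0000
  Network, Linux: 54×80/186 = 23.2258
  Storage, Windows: 52×75/186 = 20.9677
  Storage, macOS: 52×31/186 = 8.6667
  Storage, Linux: 52×80/186 = 22.3656
Contributions (O − E)²/E:
  (28 − 32.2581)²/32.2581 = 0.5621
  (9 − 13.3333)²/13.3333 = 1.4083
  (43 − 34.4086)²/34.4086 = 2.1452
  (12 − 21.7742)²/21.7742 = 4.3875
  (12 − 9.0000)²/9.0000 = 1.0000
  (30 − 23.2258)²/23.2258 = 1.9758
  (35 − 20.9677)²/20.9677 = 9.3909
  (10 − 8.6667)²/8.6667 = 0.2051
  (7 − 22.3656)²/22.3656 = 10.5565
χ² = 0.5621 + 1.4083 + 2.1452 + 4.3875 + 1.0000 + 1.9758 + 9.3909 + 0.2051 + 10.5565 = 31.63

31.63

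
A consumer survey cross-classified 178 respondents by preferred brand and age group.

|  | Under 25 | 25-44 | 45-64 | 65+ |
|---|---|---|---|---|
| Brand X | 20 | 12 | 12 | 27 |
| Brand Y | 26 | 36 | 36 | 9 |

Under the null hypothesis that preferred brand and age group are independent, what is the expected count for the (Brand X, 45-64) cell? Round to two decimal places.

Row total (Brand X) = 71; column total (45-64) = 48; grand total N = 178.
Expected count = (row total × column total) / N = 71 × 48 / 178 = 19.15.

19.15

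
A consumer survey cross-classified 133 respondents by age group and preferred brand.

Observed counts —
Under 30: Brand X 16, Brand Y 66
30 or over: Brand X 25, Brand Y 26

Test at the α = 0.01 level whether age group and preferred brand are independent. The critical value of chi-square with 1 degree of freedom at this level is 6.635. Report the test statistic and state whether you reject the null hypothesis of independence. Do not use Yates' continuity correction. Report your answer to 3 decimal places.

Row totals: 82, 51. Column totals: 41, 92. Grand total N = 133.
Expected counts (row total × column total / N):
  Under 30, Brand X: 82×41/133 = 25.2782
  Under 30, Brand Y: 82×92/133 = 56.7218
  30 or over, Brand X: 51×41/133 = 15.7218
  30 or over, Brand Y: 51×92/133 = 35.2782
Contributions (O − E)²/E:
  (16 − 25.2782)²/25.2782 = 3.4055
  (66 − 56.7218)²/56.7218 = 1.5177
  (25 − 15.7218)²/15.7218 = 5.4755
  (26 − 35.2782)²/35.2782 = 2.4402
χ² = 3.4055 + 1.5177 + 5.4755 + 2.4402 = 12.839
df = (2−1)(2−1) = 1. Since 12.839 > 6.635, reject the null hypothesis of independence at α = 0.01.

12.839; reject H₀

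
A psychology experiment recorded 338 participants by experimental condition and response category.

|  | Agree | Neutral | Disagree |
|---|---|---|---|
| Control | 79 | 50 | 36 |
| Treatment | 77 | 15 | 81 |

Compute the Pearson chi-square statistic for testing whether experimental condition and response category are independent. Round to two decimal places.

36.01

Row totals: 165, 173. Column totals: 156, 65, 117. Grand total N = 338.
Expected counts (row total × column total / N):
  Control, Agree: 165×156/338 = 76.1538
  Control, Neutral: 165×65/338 = 31.7308
  Control, Disagree: 165×117/338 = 57.1154
  Treatment, Agree: 173×156/338 = 79.8462
  Treatment, Neutral: 173×65/338 = 33.2692
  Treatment, Disagree: 173×117/338 = 59.8846
Contributions (O − E)²/E:
  (79 − 76.1538)²/76.1538 = 0.1064
  (50 − 31.7308)²/31.7308 = 10.5186
  (36 − 57.1154)²/57.1154 = 7.8063
  (77 − 79.8462)²/79.8462 = 0.1015
  (15 − 33.2692)²/33.2692 = 10.0322
  (81 − 59.8846)²/59.8846 = 7.4453
χ² = 0.1064 + 10.5186 + 7.8063 + 0.1015 + 10.0322 + 7.4453 = 36.01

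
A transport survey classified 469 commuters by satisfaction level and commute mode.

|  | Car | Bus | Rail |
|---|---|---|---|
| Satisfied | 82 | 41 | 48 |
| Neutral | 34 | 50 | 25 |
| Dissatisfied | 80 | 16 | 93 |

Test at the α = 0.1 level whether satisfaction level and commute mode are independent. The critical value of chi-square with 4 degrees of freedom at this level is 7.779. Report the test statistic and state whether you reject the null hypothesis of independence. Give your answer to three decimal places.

Row totals: 171, 109, 189. Column totals: 196, 107, 166. Grand total N = 469.
Expected counts (row total × column total / N):
  Satisfied, Car: 171×196/469 = 71.4627
  Satisfied, Bus: 171×107/469 = 39.0128
  Satisfied, Rail: 171×166/469 = 60.5245
  Neutral, Car: 109×196/469 = 45.5522
  Neutral, Bus: 109×107/469 = 24.8678
  Neutral, Rail: 109×166/469 = 38.5800
  Dissatisfied, Car: 189×196/469 = 78.9851
  Dissatisfied, Bus: 189×107/469 = 43.1194
  Dissatisfied, Rail: 189×166/469 = 66.8955
Contributions (O − E)²/E:
  (82 − 71.4627)²/71.4627 = 1.5537
  (41 − 39.0128)²/39.0128 = 0.1012
  (48 − 60.5245)²/60.5245 = 2.5917
  (34 − 45.5522)²/45.5522 = 2.9297
  (50 − 24.8678)²/24.8678 = 25.3994
  (25 − 38.5800)²/38.5800 = 4.7801
  (80 − 78.9851)²/78.9851 = 0.0130
  (16 − 43.1194)²/43.1194 = 17.0564
  (93 − 66.8955)²/66.8955 = 10.1867
χ² = 1.5537 + 0.1012 + 2.5917 + 2.9297 + 25.3994 + 4.7801 + 0.0130 + 17.0564 + 10.1867 = 64.612
df = (3−1)(3−1) = 4. Since 64.612 > 7.779, reject the null hypothesis of independence at α = 0.1.

64.612; reject H₀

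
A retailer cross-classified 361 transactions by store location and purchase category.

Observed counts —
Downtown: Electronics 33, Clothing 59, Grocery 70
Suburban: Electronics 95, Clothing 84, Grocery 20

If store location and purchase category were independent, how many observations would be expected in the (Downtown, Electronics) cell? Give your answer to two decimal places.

Row total (Downtown) = 162; column total (Electronics) = 128; grand total N = 361.
Expected count = (row total × column total) / N = 162 × 128 / 361 = 57.44.

57.44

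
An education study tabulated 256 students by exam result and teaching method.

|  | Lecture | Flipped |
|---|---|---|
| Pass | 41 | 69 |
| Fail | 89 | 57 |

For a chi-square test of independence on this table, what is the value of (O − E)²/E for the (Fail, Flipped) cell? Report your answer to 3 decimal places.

3.073

Row total (Fail) = 146; column total (Flipped) = 126; N = 256.
Expected count E = 146 × 126 / 256 = 71.8594.
Contribution = (O − E)²/E = (57 − 71.8594)² / 71.8594 = 3.073.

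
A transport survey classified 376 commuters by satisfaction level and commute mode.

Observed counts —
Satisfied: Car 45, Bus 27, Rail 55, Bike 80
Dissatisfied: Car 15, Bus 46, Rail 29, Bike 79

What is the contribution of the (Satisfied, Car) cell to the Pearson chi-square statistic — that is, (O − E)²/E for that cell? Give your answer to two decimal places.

4.34

Row total (Satisfied) = 207; column total (Car) = 60; N = 376.
Expected count E = 207 × 60 / 376 = 33.032.
Contribution = (O − E)²/E = (45 − 33.032)² / 33.032 = 4.34.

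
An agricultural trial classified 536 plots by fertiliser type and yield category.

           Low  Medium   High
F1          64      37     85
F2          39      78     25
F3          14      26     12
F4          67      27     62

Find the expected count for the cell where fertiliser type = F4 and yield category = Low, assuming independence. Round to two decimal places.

53.55

Row total (F4) = 156; column total (Low) = 184; grand total N = 536.
Expected count = (row total × column total) / N = 156 × 184 / 536 = 53.55.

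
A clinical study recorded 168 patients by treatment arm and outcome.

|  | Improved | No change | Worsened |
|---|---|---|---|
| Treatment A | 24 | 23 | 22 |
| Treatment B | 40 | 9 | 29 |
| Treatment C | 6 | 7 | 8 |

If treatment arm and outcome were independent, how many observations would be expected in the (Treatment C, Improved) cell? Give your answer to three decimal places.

8.750

Row total (Treatment C) = 21; column total (Improved) = 70; grand total N = 168.
Expected count = (row total × column total) / N = 21 × 70 / 168 = 8.750.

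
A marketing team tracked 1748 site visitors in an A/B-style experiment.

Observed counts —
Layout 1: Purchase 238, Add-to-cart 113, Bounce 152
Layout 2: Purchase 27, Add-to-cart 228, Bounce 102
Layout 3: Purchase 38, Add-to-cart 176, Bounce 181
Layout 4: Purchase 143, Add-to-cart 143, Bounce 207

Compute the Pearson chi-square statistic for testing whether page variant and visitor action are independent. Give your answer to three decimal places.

315.576

Row totals: 503, 357, 395, 493. Column totals: 446, 660, 642. Grand total N = 1748.
Expected counts (row total × column total / N):
  Layout 1, Purchase: 503×446/1748 = 128.3398
  Layout 1, Add-to-cart: 503×660/1748 = 189.9199
  Layout 1, Bounce: 503×642/1748 = 184.7403
  Layout 2, Purchase: 357×446/1748 = 91.0881
  Layout 2, Add-to-cart: 357×660/1748 = 134.7941
  Layout 2, Bounce: 357×642/1748 = 131.1178
  Layout 3, Purchase: 395×446/1748 = 100.7838
  Layout 3, Add-to-cart: 395×660/1748 = 149.1419
  Layout 3, Bounce: 395×642/1748 = 145.0744
  Layout 4, Purchase: 493×446/1748 = 125.7883
  Layout 4, Add-to-cart: 493×660/1748 = 186.1442
  Layout 4, Bounce: 493×642/1748 = 181.0675
Contributions (O − E)²/E:
  (238 − 128.3398)²/128.3398 = 93.6994
  (113 − 189.9199)²/189.9199 = 31.1535
  (152 − 184.7403)²/184.7403 = 5.8023
  (27 − 91.0881)²/91.0881 = 45.0913
  (228 − 134.7941)²/134.7941 = 64.4490
  (102 − 131.1178)²/131.1178 = 6.4663
  (38 − 100.7838)²/100.7838 = 39.1115
  (176 − 149.1419)²/149.1419 = 4.8367
  (181 − 145.0744)²/145.0744 = 8.8965
  (143 − 125.7883)²/125.7883 = 2.3551
  (143 − 186.1442)²/186.1442 = 9.9999
  (207 − 181.0675)²/181.0675 = 3.7141
χ² = 93.6994 + 31.1535 + 5.8023 + 45.0913 + 64.4490 + 6.4663 + 39.1115 + 4.8367 + 8.8965 + 2.3551 + 9.9999 + 3.7141 = 315.576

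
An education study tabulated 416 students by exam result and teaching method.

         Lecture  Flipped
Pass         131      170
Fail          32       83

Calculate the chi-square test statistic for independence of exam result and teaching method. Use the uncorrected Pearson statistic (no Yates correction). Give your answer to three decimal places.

8.602

Row totals: 301, 115. Column totals: 163, 253. Grand total N = 416.
Expected counts (row total × column total / N):
  Pass, Lecture: 301×163/416 = 117.9399
  Pass, Flipped: 301×253/416 = 183.0601
  Fail, Lecture: 115×163/416 = 45.0601
  Fail, Flipped: 115×253/416 = 69.9399
Contributions (O − E)²/E:
  (131 − 117.9399)²/117.9399 = 1.4462
  (170 − 183.0601)²/183.0601 = 0.9317
  (32 − 45.0601)²/45.0601 = 3.7853
  (83 − 69.9399)²/69.9399 = 2.4388
χ² = 1.4462 + 0.9317 + 3.7853 + 2.4388 = 8.602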